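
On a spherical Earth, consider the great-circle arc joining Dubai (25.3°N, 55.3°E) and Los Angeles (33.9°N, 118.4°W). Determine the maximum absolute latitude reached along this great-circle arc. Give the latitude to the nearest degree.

≈ 85°N

The great circle lies in the plane with unit normal n̂ = (p₁ × p₂)/|p₁ × p₂|.
Here n̂_z ≈ -0.096; the vertex latitude is φ_max = arccos|n̂_z| ≈ 84.5°.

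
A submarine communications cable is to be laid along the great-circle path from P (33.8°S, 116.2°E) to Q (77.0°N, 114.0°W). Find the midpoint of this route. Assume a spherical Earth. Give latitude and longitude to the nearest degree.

≈ (31°N, 130°E)

The haversine formula gives a central angle δ ≈ 2.294 rad (131.4°) between the endpoints.
Interpolate at f = 1/2 with slerp weights a = sin((1−f)δ)/sin δ ≈ 1.216, b = sin(fδ)/sin δ ≈ 1.216.
p = a·p₁ + b·p₂ ≈ (-0.557, 0.657, 0.508); φ = arcsin(p_z) ≈ 30.55°, λ = atan2(p_y, p_x) ≈ 130.32°.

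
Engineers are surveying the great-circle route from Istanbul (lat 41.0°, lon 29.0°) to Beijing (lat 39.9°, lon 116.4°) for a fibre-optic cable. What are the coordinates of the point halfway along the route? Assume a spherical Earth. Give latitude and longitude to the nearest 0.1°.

≈ lat 49.7°, lon 73.1°

Convert each endpoint to a unit vector on the sphere (x = cos φ cos λ, y = cos φ sin λ, z = sin φ).
The central angle between the endpoints is δ = arccos(p₁·p₂) ≈ 1.107 rad (63.4°).
Interpolate at f = 1/2 with slerp weights a = sin((1−f)δ)/sin δ ≈ 0.588, b = sin(fδ)/sin δ ≈ 0.588.
p = a·p₁ + b·p₂ ≈ (0.187, 0.619, 0.763); φ = arcsin(p_z) ≈ 49.70°, λ = atan2(p_y, p_x) ≈ 73.15°.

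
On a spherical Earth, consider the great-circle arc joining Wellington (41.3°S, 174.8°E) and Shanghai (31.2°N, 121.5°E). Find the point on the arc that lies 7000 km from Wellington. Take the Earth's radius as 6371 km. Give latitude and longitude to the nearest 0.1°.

From cos δ = sin φ₁ sin φ₂ + cos φ₁ cos φ₂ cos Δλ, the central angle is δ ≈ 1.529 rad (87.6°). The total great-circle distance is δ·R ≈ 1.529 × 6371 ≈ 9739 km, so the target fraction is f = 7000/9739 ≈ 0.719.
Interpolate at f ≈ 0.719 with slerp weights a = sin((1−f)δ)/sin δ ≈ 0.417, b = sin(fδ)/sin δ ≈ 0.891.
p = a·p₁ + b·p₂ ≈ (-0.711, 0.679, 0.186); φ = arcsin(p_z) ≈ 10.75°, λ = atan2(p_y, p_x) ≈ 136.32°.

≈ 10.7°N, 136.3°E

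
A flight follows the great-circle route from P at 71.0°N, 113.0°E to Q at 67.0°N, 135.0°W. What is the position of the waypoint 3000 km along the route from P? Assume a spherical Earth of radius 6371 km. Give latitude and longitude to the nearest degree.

Convert each endpoint to a unit vector on the sphere (x = cos φ cos λ, y = cos φ sin λ, z = sin φ).
The central angle between the endpoints is δ = arccos(p₁·p₂) ≈ 0.605 rad (34.6°). The total great-circle distance is δ·R ≈ 0.605 × 6371 ≈ 3852 km, so the target fraction is f = 3000/3852 ≈ 0.779.
Interpolate at f ≈ 0.779 with slerp weights a = sin((1−f)δ)/sin δ ≈ 0.235, b = sin(fδ)/sin δ ≈ 0.798.
p = a·p₁ + b·p₂ ≈ (-0.250, -0.150, 0.956); φ = arcsin(p_z) ≈ 73.03°, λ = atan2(p_y, p_x) ≈ -149.04°.

≈ 73°N, 149°W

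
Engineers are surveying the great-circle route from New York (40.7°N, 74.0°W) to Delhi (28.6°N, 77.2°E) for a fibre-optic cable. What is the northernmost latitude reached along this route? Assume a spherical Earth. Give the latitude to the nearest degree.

≈ 71°N

The great circle lies in the plane with unit normal n̂ = (p₁ × p₂)/|p₁ × p₂|.
Here n̂_z ≈ +0.333; the vertex latitude is φ_max = arccos|n̂_z| ≈ 70.5°.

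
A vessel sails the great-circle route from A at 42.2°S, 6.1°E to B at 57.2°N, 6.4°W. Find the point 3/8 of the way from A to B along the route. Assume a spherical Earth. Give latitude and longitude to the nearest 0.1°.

Write both endpoints as unit vectors p₁, p₂ with components (cos φ cos λ, cos φ sin λ, sin φ).
The central angle between the endpoints is δ = arccos(p₁·p₂) ≈ 1.745 rad (100.0°).
Interpolate at f = 3/8 with slerp weights a = sin((1−f)δ)/sin δ ≈ 0.900, b = sin(fδ)/sin δ ≈ 0.618.
p = a·p₁ + b·p₂ ≈ (0.996, 0.034, -0.085); φ = arcsin(p_z) ≈ -4.90°, λ = atan2(p_y, p_x) ≈ 1.93°.

≈ 4.9°S, 1.9°E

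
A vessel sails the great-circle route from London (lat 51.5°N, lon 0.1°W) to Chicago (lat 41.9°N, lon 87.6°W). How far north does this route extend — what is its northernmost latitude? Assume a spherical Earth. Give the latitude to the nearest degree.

≈ 57°N

The great circle lies in the plane with unit normal n̂ = (p₁ × p₂)/|p₁ × p₂|.
Here n̂_z ≈ -0.551; the vertex latitude is φ_max = arccos|n̂_z| ≈ 56.6°.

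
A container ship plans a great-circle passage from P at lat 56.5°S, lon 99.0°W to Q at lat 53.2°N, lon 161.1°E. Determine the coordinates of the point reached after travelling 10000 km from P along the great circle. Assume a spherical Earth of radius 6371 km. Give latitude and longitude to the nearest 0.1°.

≈ lat 16.5°N, lon 162.3°W

From cos δ = sin φ₁ sin φ₂ + cos φ₁ cos φ₂ cos Δλ, the central angle is δ ≈ 2.381 rad (136.4°). The total great-circle distance is δ·R ≈ 2.381 × 6371 ≈ 15171 km, so the target fraction is f = 10000/15171 ≈ 0.659.
Interpolate at f ≈ 0.659 with slerp weights a = sin((1−f)δ)/sin δ ≈ 1.052, b = sin(fδ)/sin δ ≈ 1.451.
p = a·p₁ + b·p₂ ≈ (-0.913, -0.292, 0.284); φ = arcsin(p_z) ≈ 16.51°, λ = atan2(p_y, p_x) ≈ -162.25°.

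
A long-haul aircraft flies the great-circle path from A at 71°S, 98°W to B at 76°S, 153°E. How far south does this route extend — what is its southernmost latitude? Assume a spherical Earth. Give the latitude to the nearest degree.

≈ 81°S

The great circle lies in the plane with unit normal n̂ = (p₁ × p₂)/|p₁ × p₂|.
Here n̂_z ≈ -0.165; the vertex latitude is φ_max = arccos|n̂_z| ≈ 80.5°.
Check via Clairaut: cos φ_max = |cos φ₁| · sin C = cos(71.0°)·sin(149.6°) ≈ 0.165, again giving ≈ 80.5°.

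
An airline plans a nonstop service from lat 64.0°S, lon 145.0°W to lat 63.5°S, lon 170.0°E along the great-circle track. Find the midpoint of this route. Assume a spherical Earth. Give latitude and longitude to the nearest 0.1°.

≈ lat 65.5°S, lon 167.7°W

Convert each endpoint to a unit vector on the sphere (x = cos φ cos λ, y = cos φ sin λ, z = sin φ).
The central angle between the endpoints is δ = arccos(p₁·p₂) ≈ 0.340 rad (19.5°).
Interpolate at f = 1/2 with slerp weights a = sin((1−f)δ)/sin δ ≈ 0.507, b = sin(fδ)/sin δ ≈ 0.507.
p = a·p₁ + b·p₂ ≈ (-0.405, -0.088, -0.910); φ = arcsin(p_z) ≈ -65.51°, λ = atan2(p_y, p_x) ≈ -167.71°.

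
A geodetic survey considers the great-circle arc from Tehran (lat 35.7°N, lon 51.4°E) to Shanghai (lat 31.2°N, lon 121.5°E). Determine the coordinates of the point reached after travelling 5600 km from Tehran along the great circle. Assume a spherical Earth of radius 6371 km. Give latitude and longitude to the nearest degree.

Write both endpoints as unit vectors p₁, p₂ with components (cos φ cos λ, cos φ sin λ, sin φ).
The central angle between the endpoints is δ = arccos(p₁·p₂) ≈ 1.002 rad (57.4°). The total great-circle distance is δ·R ≈ 1.002 × 6371 ≈ 6383 km, so the target fraction is f = 5600/6383 ≈ 0.877.
Interpolate at f ≈ 0.877 with slerp weights a = sin((1−f)δ)/sin δ ≈ 0.145, b = sin(fδ)/sin δ ≈ 0.914.
p = a·p₁ + b·p₂ ≈ (-0.335, 0.759, 0.558); φ = arcsin(p_z) ≈ 33.95°, λ = atan2(p_y, p_x) ≈ 113.80°.

≈ lat 34°N, lon 114°E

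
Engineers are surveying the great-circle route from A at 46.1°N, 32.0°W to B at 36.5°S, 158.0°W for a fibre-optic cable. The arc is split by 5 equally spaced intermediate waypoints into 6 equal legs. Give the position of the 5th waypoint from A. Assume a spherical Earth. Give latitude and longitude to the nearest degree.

≈ 23°S, 137°W

Convert each endpoint to a unit vector on the sphere (x = cos φ cos λ, y = cos φ sin λ, z = sin φ).
The central angle between the endpoints is δ = arccos(p₁·p₂) ≈ 2.428 rad (139.1°).
Interpolate at f = 5/6 with slerp weights a = sin((1−f)δ)/sin δ ≈ 0.602, b = sin(fδ)/sin δ ≈ 1.374.
p = a·p₁ + b·p₂ ≈ (-0.670, -0.635, -0.384); φ = arcsin(p_z) ≈ -22.57°, λ = atan2(p_y, p_x) ≈ -136.56°.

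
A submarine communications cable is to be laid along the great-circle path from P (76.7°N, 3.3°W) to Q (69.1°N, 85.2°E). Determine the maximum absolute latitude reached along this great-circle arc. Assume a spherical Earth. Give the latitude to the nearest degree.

The great circle lies in the plane with unit normal n̂ = (p₁ × p₂)/|p₁ × p₂|.
Here n̂_z ≈ +0.199; the vertex latitude is φ_max = arccos|n̂_z| ≈ 78.5°.
Check via Clairaut: cos φ_max = |cos φ₁| · sin C = cos(76.7°)·sin(60.0°) ≈ 0.199, again giving ≈ 78.5°.

≈ 79°N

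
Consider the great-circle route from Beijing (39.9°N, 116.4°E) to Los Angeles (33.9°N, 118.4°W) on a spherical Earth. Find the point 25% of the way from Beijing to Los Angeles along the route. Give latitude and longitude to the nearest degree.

≈ 54°N, 143°E

Convert each endpoint to a unit vector on the sphere (x = cos φ cos λ, y = cos φ sin λ, z = sin φ).
The central angle between the endpoints is δ = arccos(p₁·p₂) ≈ 1.580 rad (90.5°).
Interpolate at f = 0.25 with slerp weights a = sin((1−f)δ)/sin δ ≈ 0.927, b = sin(fδ)/sin δ ≈ 0.385.
p = a·p₁ + b·p₂ ≈ (-0.468, 0.356, 0.809); φ = arcsin(p_z) ≈ 54.00°, λ = atan2(p_y, p_x) ≈ 142.76°.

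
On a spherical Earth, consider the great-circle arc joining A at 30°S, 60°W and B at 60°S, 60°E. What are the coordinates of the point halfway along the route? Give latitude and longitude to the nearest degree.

Convert each endpoint to a unit vector on the sphere (x = cos φ cos λ, y = cos φ sin λ, z = sin φ).
The central angle between the endpoints is δ = arccos(p₁·p₂) ≈ 1.353 rad (77.5°).
Interpolate at f = 1/2 with slerp weights a = sin((1−f)δ)/sin δ ≈ 0.641, b = sin(fδ)/sin δ ≈ 0.641.
p = a·p₁ + b·p₂ ≈ (0.438, -0.203, -0.876); φ = arcsin(p_z) ≈ -61.14°, λ = atan2(p_y, p_x) ≈ -24.90°.

≈ 61°S, 25°W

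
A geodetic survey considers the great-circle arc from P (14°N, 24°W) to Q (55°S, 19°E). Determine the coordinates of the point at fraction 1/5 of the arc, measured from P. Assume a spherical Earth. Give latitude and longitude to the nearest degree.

≈ (0°N, 18°W)

Write both endpoints as unit vectors p₁, p₂ with components (cos φ cos λ, cos φ sin λ, sin φ).
The central angle between the endpoints is δ = arccos(p₁·p₂) ≈ 1.360 rad (77.9°).
Interpolate at f = 1/5 with slerp weights a = sin((1−f)δ)/sin δ ≈ 0.906, b = sin(fδ)/sin δ ≈ 0.275.
p = a·p₁ + b·p₂ ≈ (0.952, -0.306, -0.006); φ = arcsin(p_z) ≈ -0.34°, λ = atan2(p_y, p_x) ≈ -17.83°.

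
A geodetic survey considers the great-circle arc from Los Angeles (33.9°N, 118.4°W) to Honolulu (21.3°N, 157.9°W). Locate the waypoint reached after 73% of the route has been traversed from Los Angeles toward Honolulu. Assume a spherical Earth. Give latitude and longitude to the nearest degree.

≈ 26°N, 148°W

Write both endpoints as unit vectors p₁, p₂ with components (cos φ cos λ, cos φ sin λ, sin φ).
The central angle between the endpoints is δ = arccos(p₁·p₂) ≈ 0.645 rad (36.9°).
Interpolate at f = 0.73 with slerp weights a = sin((1−f)δ)/sin δ ≈ 0.288, b = sin(fδ)/sin δ ≈ 0.755.
p = a·p₁ + b·p₂ ≈ (-0.765, -0.475, 0.435); φ = arcsin(p_z) ≈ 25.77°, λ = atan2(p_y, p_x) ≈ -148.17°.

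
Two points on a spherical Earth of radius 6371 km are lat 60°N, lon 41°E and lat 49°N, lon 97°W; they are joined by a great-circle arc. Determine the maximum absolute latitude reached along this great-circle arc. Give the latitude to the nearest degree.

The great circle lies in the plane with unit normal n̂ = (p₁ × p₂)/|p₁ × p₂|.
Here n̂_z ≈ -0.241; the vertex latitude is φ_max = arccos|n̂_z| ≈ 76.1°.
Check via Clairaut: cos φ_max = |cos φ₁| · sin C = cos(60.0°)·sin(28.8°) ≈ 0.241, again giving ≈ 76.1°.

≈ 76°N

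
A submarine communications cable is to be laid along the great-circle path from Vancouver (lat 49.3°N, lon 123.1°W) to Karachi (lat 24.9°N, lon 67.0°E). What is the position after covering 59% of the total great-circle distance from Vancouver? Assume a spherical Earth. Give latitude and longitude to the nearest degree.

Write both endpoints as unit vectors p₁, p₂ with components (cos φ cos λ, cos φ sin λ, sin φ).
The central angle between the endpoints is δ = arccos(p₁·p₂) ≈ 1.837 rad (105.3°).
Interpolate at f = 0.59 with slerp weights a = sin((1−f)δ)/sin δ ≈ 0.709, b = sin(fδ)/sin δ ≈ 0.916.
p = a·p₁ + b·p₂ ≈ (0.072, 0.378, 0.923); φ = arcsin(p_z) ≈ 67.39°, λ = atan2(p_y, p_x) ≈ 79.18°.

≈ lat 67°N, lon 79°E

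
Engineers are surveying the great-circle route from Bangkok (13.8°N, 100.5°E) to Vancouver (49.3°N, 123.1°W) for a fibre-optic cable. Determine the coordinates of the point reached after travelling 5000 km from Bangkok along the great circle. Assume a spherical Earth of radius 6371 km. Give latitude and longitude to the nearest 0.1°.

≈ 50.8°N, 132.1°E

Write both endpoints as unit vectors p₁, p₂ with components (cos φ cos λ, cos φ sin λ, sin φ).
The central angle between the endpoints is δ = arccos(p₁·p₂) ≈ 1.852 rad (106.1°). The total great-circle distance is δ·R ≈ 1.852 × 6371 ≈ 11801 km, so the target fraction is f = 5000/11801 ≈ 0.424.
Interpolate at f ≈ 0.424 with slerp weights a = sin((1−f)δ)/sin δ ≈ 0.912, b = sin(fδ)/sin δ ≈ 0.736.
p = a·p₁ + b·p₂ ≈ (-0.423, 0.469, 0.775); φ = arcsin(p_z) ≈ 50.82°, λ = atan2(p_y, p_x) ≈ 132.08°.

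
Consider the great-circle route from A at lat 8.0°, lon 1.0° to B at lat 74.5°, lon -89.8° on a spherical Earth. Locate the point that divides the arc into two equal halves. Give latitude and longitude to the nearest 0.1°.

≈ lat 47.2°, lon -14.2°

The haversine formula gives a central angle δ ≈ 1.440 rad (82.5°) between the endpoints.
Interpolate at f = 1/2 with slerp weights a = sin((1−f)δ)/sin δ ≈ 0.665, b = sin(fδ)/sin δ ≈ 0.665.
p = a·p₁ + b·p₂ ≈ (0.659, -0.166, 0.733); φ = arcsin(p_z) ≈ 47.18°, λ = atan2(p_y, p_x) ≈ -14.16°.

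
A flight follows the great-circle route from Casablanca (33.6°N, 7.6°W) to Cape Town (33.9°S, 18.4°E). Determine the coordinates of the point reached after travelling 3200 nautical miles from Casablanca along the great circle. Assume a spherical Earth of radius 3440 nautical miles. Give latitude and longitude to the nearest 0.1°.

The haversine formula gives a central angle δ ≈ 1.253 rad (71.8°) between the endpoints. The total great-circle distance is δ·R ≈ 1.253 × 3440 ≈ 4309 nmi, so the target fraction is f = 3200/4309 ≈ 0.743.
Interpolate at f ≈ 0.743 with slerp weights a = sin((1−f)δ)/sin δ ≈ 0.334, b = sin(fδ)/sin δ ≈ 0.844.
p = a·p₁ + b·p₂ ≈ (0.940, 0.184, -0.286); φ = arcsin(p_z) ≈ -16.63°, λ = atan2(p_y, p_x) ≈ 11.09°.

≈ (16.6°S, 11.1°E)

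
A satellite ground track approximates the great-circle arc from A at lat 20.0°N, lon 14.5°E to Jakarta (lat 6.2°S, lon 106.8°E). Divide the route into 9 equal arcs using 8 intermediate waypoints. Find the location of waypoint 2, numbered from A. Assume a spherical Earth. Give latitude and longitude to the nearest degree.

Write both endpoints as unit vectors p₁, p₂ with components (cos φ cos λ, cos φ sin λ, sin φ).
The central angle between the endpoints is δ = arccos(p₁·p₂) ≈ 1.645 rad (94.3°).
Interpolate at f = 2/9 with slerp weights a = sin((1−f)δ)/sin δ ≈ 0.961, b = sin(fδ)/sin δ ≈ 0.359.
p = a·p₁ + b·p₂ ≈ (0.771, 0.567, 0.290); φ = arcsin(p_z) ≈ 16.85°, λ = atan2(p_y, p_x) ≈ 36.35°.

≈ lat 17°N, lon 36°E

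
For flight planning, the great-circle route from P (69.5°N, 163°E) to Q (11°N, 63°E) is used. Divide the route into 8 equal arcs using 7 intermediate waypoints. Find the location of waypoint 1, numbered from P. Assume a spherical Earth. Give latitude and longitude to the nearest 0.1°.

Convert each endpoint to a unit vector on the sphere (x = cos φ cos λ, y = cos φ sin λ, z = sin φ).
The central angle between the endpoints is δ = arccos(p₁·p₂) ≈ 1.451 rad (83.2°).
Interpolate at f = 1/8 with slerp weights a = sin((1−f)δ)/sin δ ≈ 0.962, b = sin(fδ)/sin δ ≈ 0.182.
p = a·p₁ + b·p₂ ≈ (-0.241, 0.257, 0.936); φ = arcsin(p_z) ≈ 69.34°, λ = atan2(p_y, p_x) ≈ 133.13°.

≈ (69.3°N, 133.1°E)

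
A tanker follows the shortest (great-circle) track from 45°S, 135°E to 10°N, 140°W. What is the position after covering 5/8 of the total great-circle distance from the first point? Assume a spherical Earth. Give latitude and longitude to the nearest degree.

The haversine formula gives a central angle δ ≈ 1.633 rad (93.6°) between the endpoints.
Interpolate at f = 5/8 with slerp weights a = sin((1−f)δ)/sin δ ≈ 0.576, b = sin(fδ)/sin δ ≈ 0.854.
p = a·p₁ + b·p₂ ≈ (-0.932, -0.253, -0.259); φ = arcsin(p_z) ≈ -15.01°, λ = atan2(p_y, p_x) ≈ -164.83°.

≈ 15°S, 165°W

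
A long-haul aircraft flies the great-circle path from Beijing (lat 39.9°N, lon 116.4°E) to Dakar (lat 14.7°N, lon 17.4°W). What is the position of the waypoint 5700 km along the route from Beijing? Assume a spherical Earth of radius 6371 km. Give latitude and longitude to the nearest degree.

≈ lat 53°N, lon 41°E

Convert each endpoint to a unit vector on the sphere (x = cos φ cos λ, y = cos φ sin λ, z = sin φ).
The central angle between the endpoints is δ = arccos(p₁·p₂) ≈ 1.929 rad (110.5°). The total great-circle distance is δ·R ≈ 1.929 × 6371 ≈ 12291 km, so the target fraction is f = 5700/12291 ≈ 0.464.
Interpolate at f ≈ 0.464 with slerp weights a = sin((1−f)δ)/sin δ ≈ 0.918, b = sin(fδ)/sin δ ≈ 0.833.
p = a·p₁ + b·p₂ ≈ (0.456, 0.390, 0.800); φ = arcsin(p_z) ≈ 53.15°, λ = atan2(p_y, p_x) ≈ 40.55°.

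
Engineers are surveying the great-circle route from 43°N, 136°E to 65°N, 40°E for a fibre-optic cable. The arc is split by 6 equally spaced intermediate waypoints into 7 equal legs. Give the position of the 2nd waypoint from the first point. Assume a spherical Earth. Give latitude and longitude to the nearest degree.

≈ 55°N, 122°E

Write both endpoints as unit vectors p₁, p₂ with components (cos φ cos λ, cos φ sin λ, sin φ).
The central angle between the endpoints is δ = arccos(p₁·p₂) ≈ 0.945 rad (54.1°).
Interpolate at f = 2/7 with slerp weights a = sin((1−f)δ)/sin δ ≈ 0.771, b = sin(fδ)/sin δ ≈ 0.329.
p = a·p₁ + b·p₂ ≈ (-0.299, 0.481, 0.824); φ = arcsin(p_z) ≈ 55.49°, λ = atan2(p_y, p_x) ≈ 121.87°.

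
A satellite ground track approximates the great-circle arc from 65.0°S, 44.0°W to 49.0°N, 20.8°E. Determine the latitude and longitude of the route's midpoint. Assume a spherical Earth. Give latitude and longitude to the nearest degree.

≈ 9°S, 4°W

The haversine formula gives a central angle δ ≈ 2.172 rad (124.5°) between the endpoints.
Interpolate at f = 1/2 with slerp weights a = sin((1−f)δ)/sin δ ≈ 1.073, b = sin(fδ)/sin δ ≈ 1.073.
p = a·p₁ + b·p₂ ≈ (0.985, -0.065, -0.163); φ = arcsin(p_z) ≈ -9.36°, λ = atan2(p_y, p_x) ≈ -3.78°.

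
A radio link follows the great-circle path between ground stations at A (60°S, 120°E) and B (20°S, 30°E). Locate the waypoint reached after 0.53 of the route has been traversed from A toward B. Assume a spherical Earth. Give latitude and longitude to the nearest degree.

From cos δ = sin φ₁ sin φ₂ + cos φ₁ cos φ₂ cos Δλ, the central angle is δ ≈ 1.270 rad (72.8°).
Interpolate at f = 0.53 with slerp weights a = sin((1−f)δ)/sin δ ≈ 0.589, b = sin(fδ)/sin δ ≈ 0.653.
p = a·p₁ + b·p₂ ≈ (0.384, 0.562, -0.733); φ = arcsin(p_z) ≈ -47.13°, λ = atan2(p_y, p_x) ≈ 55.63°.

≈ (47°S, 56°E)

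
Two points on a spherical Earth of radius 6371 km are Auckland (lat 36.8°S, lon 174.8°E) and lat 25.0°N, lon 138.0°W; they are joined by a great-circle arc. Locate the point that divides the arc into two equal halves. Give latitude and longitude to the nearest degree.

Convert each endpoint to a unit vector on the sphere (x = cos φ cos λ, y = cos φ sin λ, z = sin φ).
The central angle between the endpoints is δ = arccos(p₁·p₂) ≈ 1.329 rad (76.1°).
Interpolate at f = 1/2 with slerp weights a = sin((1−f)δ)/sin δ ≈ 0.635, b = sin(fδ)/sin δ ≈ 0.635.
p = a·p₁ + b·p₂ ≈ (-0.934, -0.339, -0.112); φ = arcsin(p_z) ≈ -6.43°, λ = atan2(p_y, p_x) ≈ -160.05°.

≈ lat 6°S, lon 160°W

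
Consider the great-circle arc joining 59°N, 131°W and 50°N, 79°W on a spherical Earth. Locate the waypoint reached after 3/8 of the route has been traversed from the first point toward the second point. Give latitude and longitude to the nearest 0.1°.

≈ 58.3°N, 108.8°W

The haversine formula gives a central angle δ ≈ 0.535 rad (30.6°) between the endpoints.
Interpolate at f = 3/8 with slerp weights a = sin((1−f)δ)/sin δ ≈ 0.644, b = sin(fδ)/sin δ ≈ 0.391.
p = a·p₁ + b·p₂ ≈ (-0.170, -0.497, 0.851); φ = arcsin(p_z) ≈ 58.34°, λ = atan2(p_y, p_x) ≈ -108.84°.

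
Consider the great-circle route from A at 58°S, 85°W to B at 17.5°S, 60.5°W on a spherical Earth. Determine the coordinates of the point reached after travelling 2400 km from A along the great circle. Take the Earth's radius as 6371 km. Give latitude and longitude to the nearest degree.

≈ 39°S, 69°W

Convert each endpoint to a unit vector on the sphere (x = cos φ cos λ, y = cos φ sin λ, z = sin φ).
The central angle between the endpoints is δ = arccos(p₁·p₂) ≈ 0.774 rad (44.4°). The total great-circle distance is δ·R ≈ 0.774 × 6371 ≈ 4933 km, so the target fraction is f = 2400/4933 ≈ 0.487.
Interpolate at f ≈ 0.487 with slerp weights a = sin((1−f)δ)/sin δ ≈ 0.554, b = sin(fδ)/sin δ ≈ 0.526.
p = a·p₁ + b·p₂ ≈ (0.273, -0.729, -0.628); φ = arcsin(p_z) ≈ -38.89°, λ = atan2(p_y, p_x) ≈ -69.49°.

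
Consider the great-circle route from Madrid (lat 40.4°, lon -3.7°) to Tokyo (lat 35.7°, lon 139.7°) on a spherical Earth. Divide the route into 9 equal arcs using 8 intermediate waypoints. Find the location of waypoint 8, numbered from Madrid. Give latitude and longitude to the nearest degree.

≈ lat 45°, lon 133°

Write both endpoints as unit vectors p₁, p₂ with components (cos φ cos λ, cos φ sin λ, sin φ).
The central angle between the endpoints is δ = arccos(p₁·p₂) ≈ 1.689 rad (96.8°).
Interpolate at f = 8/9 with slerp weights a = sin((1−f)δ)/sin δ ≈ 0.188, b = sin(fδ)/sin δ ≈ 1.005.
p = a·p₁ + b·p₂ ≈ (-0.479, 0.518, 0.708); φ = arcsin(p_z) ≈ 45.08°, λ = atan2(p_y, p_x) ≈ 132.76°.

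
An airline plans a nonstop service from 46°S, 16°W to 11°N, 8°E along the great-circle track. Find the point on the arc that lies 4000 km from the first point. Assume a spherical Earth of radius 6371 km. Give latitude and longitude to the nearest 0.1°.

≈ 12.7°S, 0.0°E

Convert each endpoint to a unit vector on the sphere (x = cos φ cos λ, y = cos φ sin λ, z = sin φ).
The central angle between the endpoints is δ = arccos(p₁·p₂) ≈ 1.064 rad (60.9°). The total great-circle distance is δ·R ≈ 1.064 × 6371 ≈ 6777 km, so the target fraction is f = 4000/6777 ≈ 0.590.
Interpolate at f ≈ 0.590 with slerp weights a = sin((1−f)δ)/sin δ ≈ 0.483, b = sin(fδ)/sin δ ≈ 0.672.
p = a·p₁ + b·p₂ ≈ (0.976, -0.001, -0.219); φ = arcsin(p_z) ≈ -12.66°, λ = atan2(p_y, p_x) ≈ -0.04°.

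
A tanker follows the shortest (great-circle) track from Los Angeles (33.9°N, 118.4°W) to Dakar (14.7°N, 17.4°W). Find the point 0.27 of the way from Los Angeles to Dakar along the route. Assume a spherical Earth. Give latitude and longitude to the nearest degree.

Convert each endpoint to a unit vector on the sphere (x = cos φ cos λ, y = cos φ sin λ, z = sin φ).
The central angle between the endpoints is δ = arccos(p₁·p₂) ≈ 1.582 rad (90.7°).
Interpolate at f = 0.27 with slerp weights a = sin((1−f)δ)/sin δ ≈ 0.915, b = sin(fδ)/sin δ ≈ 0.414.
p = a·p₁ + b·p₂ ≈ (0.021, -0.788, 0.615); φ = arcsin(p_z) ≈ 37.99°, λ = atan2(p_y, p_x) ≈ -88.45°.

≈ 38°N, 88°W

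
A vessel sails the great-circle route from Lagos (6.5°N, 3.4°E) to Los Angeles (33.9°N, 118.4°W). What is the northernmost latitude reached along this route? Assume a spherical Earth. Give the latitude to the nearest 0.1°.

≈ 41.0°N

The great circle lies in the plane with unit normal n̂ = (p₁ × p₂)/|p₁ × p₂|.
Here n̂_z ≈ -0.755; the vertex latitude is φ_max = arccos|n̂_z| ≈ 41.0°.
Check via Clairaut: cos φ_max = |cos φ₁| · sin C = cos(6.5°)·sin(49.4°) ≈ 0.755, again giving ≈ 41.0°.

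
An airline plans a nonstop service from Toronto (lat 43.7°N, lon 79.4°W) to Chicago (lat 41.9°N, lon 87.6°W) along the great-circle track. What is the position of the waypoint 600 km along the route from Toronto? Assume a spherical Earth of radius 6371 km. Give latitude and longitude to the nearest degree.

Write both endpoints as unit vectors p₁, p₂ with components (cos φ cos λ, cos φ sin λ, sin φ).
The central angle between the endpoints is δ = arccos(p₁·p₂) ≈ 0.110 rad (6.3°). The total great-circle distance is δ·R ≈ 0.110 × 6371 ≈ 698 km, so the target fraction is f = 600/698 ≈ 0.860.
Interpolate at f ≈ 0.860 with slerp weights a = sin((1−f)δ)/sin δ ≈ 0.141, b = sin(fδ)/sin δ ≈ 0.860.
p = a·p₁ + b·p₂ ≈ (0.046, -0.740, 0.672); φ = arcsin(p_z) ≈ 42.19°, λ = atan2(p_y, p_x) ≈ -86.48°.

≈ lat 42°N, lon 86°W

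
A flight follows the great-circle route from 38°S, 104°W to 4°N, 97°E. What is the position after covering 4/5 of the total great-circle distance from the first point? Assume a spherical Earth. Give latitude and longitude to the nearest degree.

≈ 21°S, 110°E

Write both endpoints as unit vectors p₁, p₂ with components (cos φ cos λ, cos φ sin λ, sin φ).
The central angle between the endpoints is δ = arccos(p₁·p₂) ≈ 2.460 rad (141.0°).
Interpolate at f = 4/5 with slerp weights a = sin((1−f)δ)/sin δ ≈ 0.750, b = sin(fδ)/sin δ ≈ 1.464.
p = a·p₁ + b·p₂ ≈ (-0.321, 0.876, -0.360); φ = arcsin(p_z) ≈ -21.09°, λ = atan2(p_y, p_x) ≈ 110.13°.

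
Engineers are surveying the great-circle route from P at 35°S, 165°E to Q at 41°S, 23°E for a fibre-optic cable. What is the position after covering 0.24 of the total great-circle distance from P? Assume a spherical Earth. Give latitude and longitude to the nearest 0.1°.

From cos δ = sin φ₁ sin φ₂ + cos φ₁ cos φ₂ cos Δλ, the central angle is δ ≈ 1.682 rad (96.4°).
Interpolate at f = 0.24 with slerp weights a = sin((1−f)δ)/sin δ ≈ 0.963, b = sin(fδ)/sin δ ≈ 0.395.
p = a·p₁ + b·p₂ ≈ (-0.488, 0.321, -0.812); φ = arcsin(p_z) ≈ -54.28°, λ = atan2(p_y, p_x) ≈ 146.67°.

≈ 54.3°S, 146.7°E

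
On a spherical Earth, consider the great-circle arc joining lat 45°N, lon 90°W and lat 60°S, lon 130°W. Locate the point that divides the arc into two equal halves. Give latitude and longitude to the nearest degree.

≈ lat 8°S, lon 106°W

Convert each endpoint to a unit vector on the sphere (x = cos φ cos λ, y = cos φ sin λ, z = sin φ).
The central angle between the endpoints is δ = arccos(p₁·p₂) ≈ 1.919 rad (110.0°).
Interpolate at f = 1/2 with slerp weights a = sin((1−f)δ)/sin δ ≈ 0.871, b = sin(fδ)/sin δ ≈ 0.871.
p = a·p₁ + b·p₂ ≈ (-0.280, -0.950, -0.138); φ = arcsin(p_z) ≈ -7.96°, λ = atan2(p_y, p_x) ≈ -106.43°.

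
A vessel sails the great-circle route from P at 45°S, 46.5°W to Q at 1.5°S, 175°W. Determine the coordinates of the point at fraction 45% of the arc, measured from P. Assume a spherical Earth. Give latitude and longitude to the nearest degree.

≈ 46°S, 123°W

Convert each endpoint to a unit vector on the sphere (x = cos φ cos λ, y = cos φ sin λ, z = sin φ).
The central angle between the endpoints is δ = arccos(p₁·p₂) ≈ 2.006 rad (114.9°).
Interpolate at f = 0.45 with slerp weights a = sin((1−f)δ)/sin δ ≈ 0.984, b = sin(fδ)/sin δ ≈ 0.866.
p = a·p₁ + b·p₂ ≈ (-0.383, -0.580, -0.719); φ = arcsin(p_z) ≈ -45.95°, λ = atan2(p_y, p_x) ≈ -123.42°.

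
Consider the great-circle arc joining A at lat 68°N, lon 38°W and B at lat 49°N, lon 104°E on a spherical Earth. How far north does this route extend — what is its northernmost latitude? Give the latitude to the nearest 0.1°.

≈ 79.9°N

The great circle lies in the plane with unit normal n̂ = (p₁ × p₂)/|p₁ × p₂|.
Here n̂_z ≈ +0.175; the vertex latitude is φ_max = arccos|n̂_z| ≈ 79.9°.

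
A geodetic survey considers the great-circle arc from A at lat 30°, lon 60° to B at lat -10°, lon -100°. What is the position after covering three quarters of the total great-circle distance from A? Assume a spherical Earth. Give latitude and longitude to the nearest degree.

Write both endpoints as unit vectors p₁, p₂ with components (cos φ cos λ, cos φ sin λ, sin φ).
The central angle between the endpoints is δ = arccos(p₁·p₂) ≈ 2.664 rad (152.7°).
Interpolate at f = 3/4 with slerp weights a = sin((1−f)δ)/sin δ ≈ 1.345, b = sin(fδ)/sin δ ≈ 1.981.
p = a·p₁ + b·p₂ ≈ (0.244, -0.912, 0.329); φ = arcsin(p_z) ≈ 19.18°, λ = atan2(p_y, p_x) ≈ -75.05°.

≈ lat 19°, lon -75°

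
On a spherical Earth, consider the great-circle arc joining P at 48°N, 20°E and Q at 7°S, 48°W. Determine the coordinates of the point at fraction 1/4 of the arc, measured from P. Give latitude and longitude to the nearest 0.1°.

≈ 37.8°N, 4.1°W

The haversine formula gives a central angle δ ≈ 1.412 rad (80.9°) between the endpoints.
Interpolate at f = 1/4 with slerp weights a = sin((1−f)δ)/sin δ ≈ 0.883, b = sin(fδ)/sin δ ≈ 0.350.
p = a·p₁ + b·p₂ ≈ (0.788, -0.056, 0.613); φ = arcsin(p_z) ≈ 37.84°, λ = atan2(p_y, p_x) ≈ -4.08°.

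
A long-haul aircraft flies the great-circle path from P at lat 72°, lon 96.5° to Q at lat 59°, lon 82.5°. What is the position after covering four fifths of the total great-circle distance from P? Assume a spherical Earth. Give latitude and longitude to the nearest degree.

≈ lat 62°, lon 84°

The haversine formula gives a central angle δ ≈ 0.247 rad (14.2°) between the endpoints.
Interpolate at f = 4/5 with slerp weights a = sin((1−f)δ)/sin δ ≈ 0.202, b = sin(fδ)/sin δ ≈ 0.803.
p = a·p₁ + b·p₂ ≈ (0.047, 0.472, 0.880); φ = arcsin(p_z) ≈ 61.68°, λ = atan2(p_y, p_x) ≈ 84.32°.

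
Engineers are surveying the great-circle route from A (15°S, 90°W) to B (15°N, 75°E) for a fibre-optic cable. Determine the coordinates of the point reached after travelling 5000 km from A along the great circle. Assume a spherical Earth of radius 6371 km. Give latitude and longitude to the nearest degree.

Write both endpoints as unit vectors p₁, p₂ with components (cos φ cos λ, cos φ sin λ, sin φ).
The central angle between the endpoints is δ = arccos(p₁·p₂) ≈ 2.889 rad (165.5°). The total great-circle distance is δ·R ≈ 2.889 × 6371 ≈ 18404 km, so the target fraction is f = 5000/18404 ≈ 0.272.
Interpolate at f ≈ 0.272 with slerp weights a = sin((1−f)δ)/sin δ ≈ 3.443, b = sin(fδ)/sin δ ≈ 2.825.
p = a·p₁ + b·p₂ ≈ (0.706, -0.690, -0.160); φ = arcsin(p_z) ≈ -9.20°, λ = atan2(p_y, p_x) ≈ -44.32°.

≈ (9°S, 44°W)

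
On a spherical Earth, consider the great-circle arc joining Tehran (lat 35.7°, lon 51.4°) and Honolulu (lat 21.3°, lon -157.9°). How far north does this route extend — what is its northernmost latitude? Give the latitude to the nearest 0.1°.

≈ 65.5°

The great circle lies in the plane with unit normal n̂ = (p₁ × p₂)/|p₁ × p₂|.
Here n̂_z ≈ +0.414; the vertex latitude is φ_max = arccos|n̂_z| ≈ 65.5°.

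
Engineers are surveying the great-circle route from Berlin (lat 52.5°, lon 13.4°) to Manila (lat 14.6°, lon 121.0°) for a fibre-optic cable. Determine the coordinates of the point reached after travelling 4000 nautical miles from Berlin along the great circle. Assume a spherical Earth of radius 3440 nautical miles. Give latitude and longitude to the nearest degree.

≈ lat 32°, lon 106°

Write both endpoints as unit vectors p₁, p₂ with components (cos φ cos λ, cos φ sin λ, sin φ).
The central angle between the endpoints is δ = arccos(p₁·p₂) ≈ 1.549 rad (88.7°). The total great-circle distance is δ·R ≈ 1.549 × 3440 ≈ 5328 nmi, so the target fraction is f = 4000/5328 ≈ 0.751.
Interpolate at f ≈ 0.751 with slerp weights a = sin((1−f)δ)/sin δ ≈ 0.377, b = sin(fδ)/sin δ ≈ 0.918.
p = a·p₁ + b·p₂ ≈ (-0.235, 0.815, 0.530); φ = arcsin(p_z) ≈ 32.03°, λ = atan2(p_y, p_x) ≈ 106.06°.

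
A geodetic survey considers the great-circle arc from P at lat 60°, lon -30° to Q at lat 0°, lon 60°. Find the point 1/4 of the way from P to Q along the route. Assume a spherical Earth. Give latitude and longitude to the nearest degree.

From cos δ = sin φ₁ sin φ₂ + cos φ₁ cos φ₂ cos Δλ, the central angle is δ ≈ 1.571 rad (90.0°).
Interpolate at f = 1/4 with slerp weights a = sin((1−f)δ)/sin δ ≈ 0.924, b = sin(fδ)/sin δ ≈ 0.383.
p = a·p₁ + b·p₂ ≈ (0.591, 0.100, 0.800); φ = arcsin(p_z) ≈ 53.14°, λ = atan2(p_y, p_x) ≈ 9.64°.

≈ lat 53°, lon 10°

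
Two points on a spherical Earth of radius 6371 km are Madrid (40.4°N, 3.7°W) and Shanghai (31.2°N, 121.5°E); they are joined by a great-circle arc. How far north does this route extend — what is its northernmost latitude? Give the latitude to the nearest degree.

The great circle lies in the plane with unit normal n̂ = (p₁ × p₂)/|p₁ × p₂|.
Here n̂_z ≈ +0.533; the vertex latitude is φ_max = arccos|n̂_z| ≈ 57.8°.
Check via Clairaut: cos φ_max = |cos φ₁| · sin C = cos(40.4°)·sin(44.4°) ≈ 0.533, again giving ≈ 57.8°.

≈ 58°N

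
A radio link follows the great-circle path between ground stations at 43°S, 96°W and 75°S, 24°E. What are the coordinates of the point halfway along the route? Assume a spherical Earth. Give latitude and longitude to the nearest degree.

From cos δ = sin φ₁ sin φ₂ + cos φ₁ cos φ₂ cos Δλ, the central angle is δ ≈ 0.971 rad (55.7°).
Interpolate at f = 1/2 with slerp weights a = sin((1−f)δ)/sin δ ≈ 0.565, b = sin(fδ)/sin δ ≈ 0.565.
p = a·p₁ + b·p₂ ≈ (0.090, -0.352, -0.932); φ = arcsin(p_z) ≈ -68.71°, λ = atan2(p_y, p_x) ≈ -75.58°.

≈ 69°S, 76°W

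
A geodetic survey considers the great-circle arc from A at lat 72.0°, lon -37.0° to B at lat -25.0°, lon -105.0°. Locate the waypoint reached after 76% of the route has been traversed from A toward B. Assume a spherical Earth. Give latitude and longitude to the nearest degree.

≈ lat 0°, lon -98°

The haversine formula gives a central angle δ ≈ 1.872 rad (107.3°) between the endpoints.
Interpolate at f = 0.76 with slerp weights a = sin((1−f)δ)/sin δ ≈ 0.455, b = sin(fδ)/sin δ ≈ 1.036.
p = a·p₁ + b·p₂ ≈ (-0.131, -0.991, -0.005); φ = arcsin(p_z) ≈ -0.29°, λ = atan2(p_y, p_x) ≈ -97.51°.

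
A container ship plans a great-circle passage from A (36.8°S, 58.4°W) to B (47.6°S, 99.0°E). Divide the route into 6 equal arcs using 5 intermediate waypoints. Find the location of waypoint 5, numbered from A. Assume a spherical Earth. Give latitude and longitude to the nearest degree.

≈ (62°S, 89°E)

Convert each endpoint to a unit vector on the sphere (x = cos φ cos λ, y = cos φ sin λ, z = sin φ).
The central angle between the endpoints is δ = arccos(p₁·p₂) ≈ 1.627 rad (93.2°).
Interpolate at f = 5/6 with slerp weights a = sin((1−f)δ)/sin δ ≈ 0.268, b = sin(fδ)/sin δ ≈ 0.979.
p = a·p₁ + b·p₂ ≈ (0.009, 0.469, -0.883); φ = arcsin(p_z) ≈ -62.04°, λ = atan2(p_y, p_x) ≈ 88.86°.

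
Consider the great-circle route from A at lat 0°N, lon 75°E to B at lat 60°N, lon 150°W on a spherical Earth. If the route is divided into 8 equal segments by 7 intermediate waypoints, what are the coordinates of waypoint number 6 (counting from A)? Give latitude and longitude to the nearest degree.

≈ lat 67°N, lon 147°E

From cos δ = sin φ₁ sin φ₂ + cos φ₁ cos φ₂ cos Δλ, the central angle is δ ≈ 1.932 rad (110.7°).
Interpolate at f = 6/8 with slerp weights a = sin((1−f)δ)/sin δ ≈ 0.497, b = sin(fδ)/sin δ ≈ 1.061.
p = a·p₁ + b·p₂ ≈ (-0.331, 0.214, 0.919); φ = arcsin(p_z) ≈ 66.78°, λ = atan2(p_y, p_x) ≈ 147.07°.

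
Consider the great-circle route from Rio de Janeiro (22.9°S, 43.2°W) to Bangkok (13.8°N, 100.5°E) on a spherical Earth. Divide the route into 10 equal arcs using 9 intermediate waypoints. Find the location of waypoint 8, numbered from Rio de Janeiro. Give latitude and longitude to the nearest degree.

≈ 3°N, 74°E

Convert each endpoint to a unit vector on the sphere (x = cos φ cos λ, y = cos φ sin λ, z = sin φ).
The central angle between the endpoints is δ = arccos(p₁·p₂) ≈ 2.521 rad (144.5°).
Interpolate at f = 8/10 with slerp weights a = sin((1−f)δ)/sin δ ≈ 0.831, b = sin(fδ)/sin δ ≈ 1.552.
p = a·p₁ + b·p₂ ≈ (0.284, 0.958, 0.047); φ = arcsin(p_z) ≈ 2.68°, λ = atan2(p_y, p_x) ≈ 73.50°.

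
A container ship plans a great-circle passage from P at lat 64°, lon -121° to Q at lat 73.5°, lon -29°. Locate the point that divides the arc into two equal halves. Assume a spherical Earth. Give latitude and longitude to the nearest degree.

Convert each endpoint to a unit vector on the sphere (x = cos φ cos λ, y = cos φ sin λ, z = sin φ).
The central angle between the endpoints is δ = arccos(p₁·p₂) ≈ 0.541 rad (31.0°).
Interpolate at f = 1/2 with slerp weights a = sin((1−f)δ)/sin δ ≈ 0.519, b = sin(fδ)/sin δ ≈ 0.519.
p = a·p₁ + b·p₂ ≈ (0.012, -0.266, 0.964); φ = arcsin(p_z) ≈ 74.53°, λ = atan2(p_y, p_x) ≈ -87.48°.

≈ lat 75°, lon -87°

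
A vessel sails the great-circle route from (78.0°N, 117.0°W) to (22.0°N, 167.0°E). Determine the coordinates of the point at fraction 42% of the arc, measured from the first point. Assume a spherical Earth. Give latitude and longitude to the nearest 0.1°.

≈ (58.5°N, 177.9°W)

Write both endpoints as unit vectors p₁, p₂ with components (cos φ cos λ, cos φ sin λ, sin φ).
The central angle between the endpoints is δ = arccos(p₁·p₂) ≈ 1.145 rad (65.6°).
Interpolate at f = 0.42 with slerp weights a = sin((1−f)δ)/sin δ ≈ 0.677, b = sin(fδ)/sin δ ≈ 0.508.
p = a·p₁ + b·p₂ ≈ (-0.523, -0.019, 0.852); φ = arcsin(p_z) ≈ 58.46°, λ = atan2(p_y, p_x) ≈ -177.87°.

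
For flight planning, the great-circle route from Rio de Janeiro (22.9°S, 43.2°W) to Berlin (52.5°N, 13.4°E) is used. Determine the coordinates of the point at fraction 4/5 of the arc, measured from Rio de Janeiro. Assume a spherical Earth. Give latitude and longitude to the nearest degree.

≈ 39°N, 5°W

Convert each endpoint to a unit vector on the sphere (x = cos φ cos λ, y = cos φ sin λ, z = sin φ).
The central angle between the endpoints is δ = arccos(p₁·p₂) ≈ 1.571 rad (90.0°).
Interpolate at f = 4/5 with slerp weights a = sin((1−f)δ)/sin δ ≈ 0.309, b = sin(fδ)/sin δ ≈ 0.951.
p = a·p₁ + b·p₂ ≈ (0.771, -0.061, 0.634); φ = arcsin(p_z) ≈ 39.37°, λ = atan2(p_y, p_x) ≈ -4.50°.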